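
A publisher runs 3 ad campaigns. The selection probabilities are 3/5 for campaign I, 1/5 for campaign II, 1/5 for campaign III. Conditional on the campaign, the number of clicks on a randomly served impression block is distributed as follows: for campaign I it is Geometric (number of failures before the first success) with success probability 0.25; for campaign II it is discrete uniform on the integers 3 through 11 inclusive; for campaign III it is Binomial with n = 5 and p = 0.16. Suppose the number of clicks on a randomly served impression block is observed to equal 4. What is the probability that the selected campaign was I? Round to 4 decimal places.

0.6758

Likelihoods P(X=4 | ·): I: 0.0791016; II: 0.111111; III: 0.00275251.
Posterior ∝ prior × likelihood. Numerator for I: 0.6·0.0791016 = 0.0474609.
Normalizing constant: 0.6·0.0791016 + 0.2·0.111111 + 0.2·0.00275251 = 0.0702337.
P(I | observation) = 0.0474609 / 0.0702337 = 0.675758.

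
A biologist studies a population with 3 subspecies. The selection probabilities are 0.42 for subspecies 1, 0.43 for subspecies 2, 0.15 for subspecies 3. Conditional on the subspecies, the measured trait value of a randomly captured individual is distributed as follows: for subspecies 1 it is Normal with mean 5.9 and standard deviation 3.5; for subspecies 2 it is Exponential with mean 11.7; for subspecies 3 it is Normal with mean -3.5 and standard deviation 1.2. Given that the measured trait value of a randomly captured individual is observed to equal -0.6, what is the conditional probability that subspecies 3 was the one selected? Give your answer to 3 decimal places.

0.240

Likelihoods f(-0.6 | ·): 1: 0.0203192; 2: 0; 3: 0.0179279.
Posterior ∝ prior × likelihood. Numerator for 3: 0.15·0.0179279 = 0.00268918.
Normalizing constant: 0.42·0.0203192 + 0.43·0 + 0.15·0.0179279 = 0.0112232.
P(3 | observation) = 0.00268918 / 0.0112232 = 0.239608.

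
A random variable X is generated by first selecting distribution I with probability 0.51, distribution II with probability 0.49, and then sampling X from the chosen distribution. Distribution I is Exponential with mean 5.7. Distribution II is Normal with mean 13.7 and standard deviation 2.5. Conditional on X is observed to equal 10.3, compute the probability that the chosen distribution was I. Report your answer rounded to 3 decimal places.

0.321

Likelihoods f(10.3 | ·): I: 0.028797; II: 0.0632899.
Posterior ∝ prior × likelihood. Numerator for I: 0.51·0.028797 = 0.0146865.
Normalizing constant: 0.51·0.028797 + 0.49·0.0632899 = 0.0456985.
P(I | observation) = 0.0146865 / 0.0456985 = 0.321377.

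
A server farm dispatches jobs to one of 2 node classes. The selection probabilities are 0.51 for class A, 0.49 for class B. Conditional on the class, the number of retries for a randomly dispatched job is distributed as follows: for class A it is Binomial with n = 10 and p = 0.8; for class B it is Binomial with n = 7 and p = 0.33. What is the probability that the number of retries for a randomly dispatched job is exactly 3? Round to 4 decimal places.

0.1246

Conditional on each class, P(X = 3): A: 0.000786432; B: 0.25346.
By total probability, P(X = 3) = 0.51·0.000786432 + 0.49·0.25346 = 0.124596.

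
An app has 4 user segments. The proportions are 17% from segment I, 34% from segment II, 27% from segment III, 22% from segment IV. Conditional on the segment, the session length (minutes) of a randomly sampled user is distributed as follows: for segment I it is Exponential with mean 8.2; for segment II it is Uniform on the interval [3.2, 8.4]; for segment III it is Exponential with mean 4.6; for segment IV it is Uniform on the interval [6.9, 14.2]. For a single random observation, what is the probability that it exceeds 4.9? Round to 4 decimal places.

Conditional on each segment, P(X > 4.9): I: 0.550152; II: 0.673077; III: 0.344653; IV: 1.
By total probability, P(X > 4.9) = 0.17·0.550152 + 0.34·0.673077 + 0.27·0.344653 + 0.22·1 = 0.635428.

0.6354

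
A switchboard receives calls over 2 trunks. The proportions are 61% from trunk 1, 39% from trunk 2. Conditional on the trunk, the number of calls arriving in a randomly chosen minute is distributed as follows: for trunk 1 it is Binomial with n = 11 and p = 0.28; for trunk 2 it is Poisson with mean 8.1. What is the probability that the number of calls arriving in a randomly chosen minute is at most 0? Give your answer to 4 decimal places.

Conditional on each trunk, P(X ≤ 0): 1: 0.0269561; 2: 0.000303539.
By total probability, P(X ≤ 0) = 0.61·0.0269561 + 0.39·0.000303539 = 0.0165616.

0.0166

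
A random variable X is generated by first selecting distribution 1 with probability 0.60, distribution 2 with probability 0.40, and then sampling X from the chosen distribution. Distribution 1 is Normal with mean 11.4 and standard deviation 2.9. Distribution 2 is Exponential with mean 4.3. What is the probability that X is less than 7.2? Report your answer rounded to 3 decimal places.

0.369

Conditional on each component, P(X < 7.2): 1: 0.07377; 2: 0.812583.
By total probability, P(X < 7.2) = 0.6·0.07377 + 0.4·0.812583 = 0.369295.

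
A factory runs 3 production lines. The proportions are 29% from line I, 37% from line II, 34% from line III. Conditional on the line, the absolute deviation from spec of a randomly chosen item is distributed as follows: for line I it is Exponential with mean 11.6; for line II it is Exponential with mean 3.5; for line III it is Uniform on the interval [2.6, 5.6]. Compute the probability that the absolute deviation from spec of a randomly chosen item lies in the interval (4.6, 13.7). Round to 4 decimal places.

0.3114

Conditional on each line, P(4.6 < X < 13.7): I: 0.365674; II: 0.248711; III: 0.333333.
By total probability, P(4.6 < X < 13.7) = 0.29·0.365674 + 0.37·0.248711 + 0.34·0.333333 = 0.311402.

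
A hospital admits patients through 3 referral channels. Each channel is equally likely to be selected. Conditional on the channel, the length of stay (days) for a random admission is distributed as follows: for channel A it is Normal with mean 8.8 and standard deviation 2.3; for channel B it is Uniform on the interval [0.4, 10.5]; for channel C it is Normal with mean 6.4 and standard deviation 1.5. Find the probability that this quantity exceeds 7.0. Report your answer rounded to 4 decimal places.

Conditional on each channel, P(X > 7.0): A: 0.783072; B: 0.346535; C: 0.344578.
By total probability, P(X > 7.0) = 0.333333·0.783072 + 0.333333·0.346535 + 0.333333·0.344578 = 0.491395.

0.4914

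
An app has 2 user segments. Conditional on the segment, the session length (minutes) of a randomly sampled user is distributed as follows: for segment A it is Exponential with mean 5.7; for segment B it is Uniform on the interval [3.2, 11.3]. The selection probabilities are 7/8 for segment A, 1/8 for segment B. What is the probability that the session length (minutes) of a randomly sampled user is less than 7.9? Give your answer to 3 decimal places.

0.729

Conditional on each segment, P(X < 7.9): A: 0.749918; B: 0.580247.
By total probability, P(X < 7.9) = 0.875·0.749918 + 0.125·0.580247 = 0.728709.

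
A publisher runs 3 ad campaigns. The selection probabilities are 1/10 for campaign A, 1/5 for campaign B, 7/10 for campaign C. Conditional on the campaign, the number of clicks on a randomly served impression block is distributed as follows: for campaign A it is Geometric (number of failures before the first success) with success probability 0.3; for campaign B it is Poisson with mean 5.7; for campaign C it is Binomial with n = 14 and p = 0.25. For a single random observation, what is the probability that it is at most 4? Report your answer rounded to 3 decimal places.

Conditional on each campaign, P(X ≤ 4): A: 0.83193; B: 0.327215; C: 0.741535.
By total probability, P(X ≤ 4) = 0.1·0.83193 + 0.2·0.327215 + 0.7·0.741535 = 0.66771.

0.668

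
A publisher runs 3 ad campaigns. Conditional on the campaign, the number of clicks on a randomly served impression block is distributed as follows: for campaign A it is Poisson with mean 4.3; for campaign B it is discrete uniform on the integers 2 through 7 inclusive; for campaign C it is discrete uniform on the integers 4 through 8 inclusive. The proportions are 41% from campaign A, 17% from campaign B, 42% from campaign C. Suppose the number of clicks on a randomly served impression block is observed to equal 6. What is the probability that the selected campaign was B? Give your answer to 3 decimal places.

Likelihoods P(X=6 | ·): A: 0.119127; B: 0.166667; C: 0.2.
Posterior ∝ prior × likelihood. Numerator for B: 0.17·0.166667 = 0.0283333.
Normalizing constant: 0.41·0.119127 + 0.17·0.166667 + 0.42·0.2 = 0.161176.
P(B | observation) = 0.0283333 / 0.161176 = 0.175792.

0.176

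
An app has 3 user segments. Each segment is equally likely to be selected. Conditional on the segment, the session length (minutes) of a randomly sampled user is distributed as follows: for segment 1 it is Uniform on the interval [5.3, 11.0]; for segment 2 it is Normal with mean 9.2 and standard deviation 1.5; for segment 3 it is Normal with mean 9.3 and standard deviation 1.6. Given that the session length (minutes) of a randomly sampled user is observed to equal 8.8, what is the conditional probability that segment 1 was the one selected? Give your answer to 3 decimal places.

0.262

Likelihoods f(8.8 | ·): 1: 0.175439; 2: 0.256671; 3: 0.237457.
Posterior ∝ prior × likelihood. Numerator for 1: 0.333333·0.175439 = 0.0584795.
Normalizing constant: 0.333333·0.175439 + 0.333333·0.256671 + 0.333333·0.237457 = 0.223189.
P(1 | observation) = 0.0584795 / 0.223189 = 0.262018.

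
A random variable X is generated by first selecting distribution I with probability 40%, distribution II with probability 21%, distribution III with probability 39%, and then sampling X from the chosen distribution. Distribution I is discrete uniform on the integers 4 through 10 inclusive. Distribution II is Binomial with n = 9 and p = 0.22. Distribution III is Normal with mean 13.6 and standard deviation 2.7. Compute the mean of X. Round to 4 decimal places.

Component means — I: 7; II: 1.98; III: 13.6.
E[X] = 0.4·7 + 0.21·1.98 + 0.39·13.6 = 8.5198.

8.5198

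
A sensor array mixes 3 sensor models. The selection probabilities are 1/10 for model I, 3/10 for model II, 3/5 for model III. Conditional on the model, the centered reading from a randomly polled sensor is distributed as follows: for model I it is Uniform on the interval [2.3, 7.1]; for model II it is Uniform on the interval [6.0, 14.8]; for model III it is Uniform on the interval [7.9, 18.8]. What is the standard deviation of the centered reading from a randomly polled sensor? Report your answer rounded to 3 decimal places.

Per component, I: μ=4.7, E[X²]=24.01; II: μ=10.4, E[X²]=114.613; III: μ=13.35, E[X²]=188.123.
E[X] = 0.1·4.7 + 0.3·10.4 + 0.6·13.35 = 11.6.
E[X²] = 0.1·24.01 + 0.3·114.613 + 0.6·188.123 = 149.659.
Var(X) = E[X²] − (E[X])² = 149.659 − 134.56 = 15.099.
SD(X) = √15.099 = 3.88574.

3.886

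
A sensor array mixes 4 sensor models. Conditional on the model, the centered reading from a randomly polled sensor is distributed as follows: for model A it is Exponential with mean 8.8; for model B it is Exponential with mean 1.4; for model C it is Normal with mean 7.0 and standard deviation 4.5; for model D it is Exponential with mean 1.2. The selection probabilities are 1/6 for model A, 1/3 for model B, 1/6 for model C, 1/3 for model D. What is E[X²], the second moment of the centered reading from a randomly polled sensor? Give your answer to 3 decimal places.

39.622

For each component E[X²] = Var + (mean)², giving A: 154.88; B: 3.92; C: 69.25; D: 2.88.
Overall E[X²] = 0.166667·154.88 + 0.333333·3.92 + 0.166667·69.25 + 0.333333·2.88 = 39.6217.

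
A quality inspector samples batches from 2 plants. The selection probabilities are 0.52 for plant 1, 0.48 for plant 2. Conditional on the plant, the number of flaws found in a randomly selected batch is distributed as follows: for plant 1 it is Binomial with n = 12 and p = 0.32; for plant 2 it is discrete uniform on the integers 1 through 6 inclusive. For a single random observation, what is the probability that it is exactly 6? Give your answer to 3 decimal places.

0.131

Conditional on each plant, P(X = 6): 1: 0.0980901; 2: 0.166667.
By total probability, P(X = 6) = 0.52·0.0980901 + 0.48·0.166667 = 0.131007.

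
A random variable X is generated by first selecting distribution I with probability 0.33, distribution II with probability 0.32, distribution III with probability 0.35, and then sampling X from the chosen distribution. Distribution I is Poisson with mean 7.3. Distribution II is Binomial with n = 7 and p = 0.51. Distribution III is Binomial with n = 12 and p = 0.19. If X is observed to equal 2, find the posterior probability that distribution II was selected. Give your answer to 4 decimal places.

0.3151

Likelihoods P(X=2 | ·): I: 0.0179997; II: 0.154291; III: 0.289669.
Posterior ∝ prior × likelihood. Numerator for II: 0.32·0.154291 = 0.0493731.
Normalizing constant: 0.33·0.0179997 + 0.32·0.154291 + 0.35·0.289669 = 0.156697.
P(II | observation) = 0.0493731 / 0.156697 = 0.315086.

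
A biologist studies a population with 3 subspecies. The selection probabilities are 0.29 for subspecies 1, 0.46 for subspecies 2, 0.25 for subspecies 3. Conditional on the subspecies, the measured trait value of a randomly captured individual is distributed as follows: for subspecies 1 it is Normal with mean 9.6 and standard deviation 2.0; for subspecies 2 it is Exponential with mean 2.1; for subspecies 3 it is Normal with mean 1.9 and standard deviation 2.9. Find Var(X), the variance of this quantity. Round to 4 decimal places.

17.0980

Per component, 1: μ=9.6, E[X²]=96.16; 2: μ=2.1, E[X²]=8.82; 3: μ=1.9, E[X²]=12.02.
E[X] = 0.29·9.6 + 0.46·2.1 + 0.25·1.9 = 4.225.
E[X²] = 0.29·96.16 + 0.46·8.82 + 0.25·12.02 = 34.9486.
Var(X) = E[X²] − (E[X])² = 34.9486 − 17.8506 = 17.098.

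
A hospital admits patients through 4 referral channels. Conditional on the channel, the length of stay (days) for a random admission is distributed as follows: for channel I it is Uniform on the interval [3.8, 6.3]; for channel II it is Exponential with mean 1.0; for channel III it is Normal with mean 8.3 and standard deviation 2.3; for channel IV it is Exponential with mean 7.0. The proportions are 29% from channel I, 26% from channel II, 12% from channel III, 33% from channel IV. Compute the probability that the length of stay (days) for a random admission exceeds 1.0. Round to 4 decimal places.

0.7916

Conditional on each channel, P(X > 1.0): I: 1; II: 0.367879; III: 0.999248; IV: 0.866878.
By total probability, P(X > 1.0) = 0.29·1 + 0.26·0.367879 + 0.12·0.999248 + 0.33·0.866878 = 0.791628.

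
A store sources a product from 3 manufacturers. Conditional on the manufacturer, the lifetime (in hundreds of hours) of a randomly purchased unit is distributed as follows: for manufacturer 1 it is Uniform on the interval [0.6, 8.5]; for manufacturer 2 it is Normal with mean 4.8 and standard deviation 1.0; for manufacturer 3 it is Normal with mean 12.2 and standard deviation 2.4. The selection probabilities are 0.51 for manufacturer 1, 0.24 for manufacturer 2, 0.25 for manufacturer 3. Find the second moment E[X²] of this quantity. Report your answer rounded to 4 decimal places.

57.6303

For each component E[X²] = Var + (mean)², giving 1: 25.9033; 2: 24.04; 3: 154.6.
Overall E[X²] = 0.51·25.9033 + 0.24·24.04 + 0.25·154.6 = 57.6303.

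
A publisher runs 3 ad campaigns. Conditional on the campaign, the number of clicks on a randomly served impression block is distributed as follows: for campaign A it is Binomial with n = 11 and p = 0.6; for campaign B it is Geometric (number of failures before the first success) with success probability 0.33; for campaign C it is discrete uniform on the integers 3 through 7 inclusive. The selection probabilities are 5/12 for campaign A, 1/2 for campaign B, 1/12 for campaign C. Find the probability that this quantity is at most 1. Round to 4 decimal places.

0.2759

Conditional on each campaign, P(X ≤ 1): A: 0.000734003; B: 0.5511; C: 0.
By total probability, P(X ≤ 1) = 0.416667·0.000734003 + 0.5·0.5511 + 0.0833333·0 = 0.275856.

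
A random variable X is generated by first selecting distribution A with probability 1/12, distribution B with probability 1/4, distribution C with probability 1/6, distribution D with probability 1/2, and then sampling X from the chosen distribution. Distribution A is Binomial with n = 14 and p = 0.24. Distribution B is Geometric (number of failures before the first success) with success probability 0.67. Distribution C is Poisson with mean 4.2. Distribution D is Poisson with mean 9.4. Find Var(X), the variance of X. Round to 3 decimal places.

Per component, A: μ=3.36, E[X²]=13.8432; B: μ=0.492537, E[X²]=0.977723; C: μ=4.2, E[X²]=21.84; D: μ=9.4, E[X²]=97.76.
E[X] = 0.0833333·3.36 + 0.25·0.492537 + 0.166667·4.2 + 0.5·9.4 = 5.80313.
E[X²] = 0.0833333·13.8432 + 0.25·0.977723 + 0.166667·21.84 + 0.5·97.76 = 53.918.
Var(X) = E[X²] − (E[X])² = 53.918 − 33.6764 = 20.2417.

20.242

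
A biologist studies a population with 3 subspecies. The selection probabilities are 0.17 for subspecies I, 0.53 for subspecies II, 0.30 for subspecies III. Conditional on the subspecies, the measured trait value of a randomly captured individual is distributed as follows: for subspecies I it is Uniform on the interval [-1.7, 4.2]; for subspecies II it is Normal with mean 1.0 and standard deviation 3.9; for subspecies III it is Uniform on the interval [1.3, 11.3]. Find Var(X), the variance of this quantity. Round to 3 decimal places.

Per component, I: μ=1.25, E[X²]=4.46333; II: μ=1, E[X²]=16.21; III: μ=6.3, E[X²]=48.0233.
E[X] = 0.17·1.25 + 0.53·1 + 0.3·6.3 = 2.6325.
E[X²] = 0.17·4.46333 + 0.53·16.21 + 0.3·48.0233 = 23.7571.
Var(X) = E[X²] − (E[X])² = 23.7571 − 6.93006 = 16.827.

16.827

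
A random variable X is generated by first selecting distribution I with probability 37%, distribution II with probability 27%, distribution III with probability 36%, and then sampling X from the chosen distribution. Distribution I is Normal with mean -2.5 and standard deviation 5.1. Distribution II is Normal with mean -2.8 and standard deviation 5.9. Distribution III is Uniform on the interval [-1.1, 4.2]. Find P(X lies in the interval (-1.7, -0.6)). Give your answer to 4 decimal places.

0.0839

Conditional on each component, P(-1.7 < X < -0.6): I: 0.0829344; II: 0.0714312; III: 0.0943396.
By total probability, P(-1.7 < X < -0.6) = 0.37·0.0829344 + 0.27·0.0714312 + 0.36·0.0943396 = 0.0839344.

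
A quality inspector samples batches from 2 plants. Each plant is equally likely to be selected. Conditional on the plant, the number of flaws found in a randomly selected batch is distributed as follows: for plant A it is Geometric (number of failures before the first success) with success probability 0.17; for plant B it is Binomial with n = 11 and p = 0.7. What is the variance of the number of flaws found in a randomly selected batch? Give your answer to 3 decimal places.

Per component, A: μ=4.88235, E[X²]=52.5571; B: μ=7.7, E[X²]=61.6.
E[X] = 0.5·4.88235 + 0.5·7.7 = 6.29118.
E[X²] = 0.5·52.5571 + 0.5·61.6 = 57.0785.
Var(X) = E[X²] − (E[X])² = 57.0785 − 39.5789 = 17.4996.

17.500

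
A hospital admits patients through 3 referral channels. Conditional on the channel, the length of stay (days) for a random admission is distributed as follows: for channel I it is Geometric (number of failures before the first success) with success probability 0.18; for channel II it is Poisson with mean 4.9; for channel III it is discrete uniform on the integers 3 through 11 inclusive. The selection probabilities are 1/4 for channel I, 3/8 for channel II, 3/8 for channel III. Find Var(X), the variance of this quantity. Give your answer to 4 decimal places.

11.8561

Per component, I: μ=4.55556, E[X²]=46.0617; II: μ=4.9, E[X²]=28.91; III: μ=7, E[X²]=55.6667.
E[X] = 0.25·4.55556 + 0.375·4.9 + 0.375·7 = 5.60139.
E[X²] = 0.25·46.0617 + 0.375·28.91 + 0.375·55.6667 = 43.2317.
Var(X) = E[X²] − (E[X])² = 43.2317 − 31.3756 = 11.8561.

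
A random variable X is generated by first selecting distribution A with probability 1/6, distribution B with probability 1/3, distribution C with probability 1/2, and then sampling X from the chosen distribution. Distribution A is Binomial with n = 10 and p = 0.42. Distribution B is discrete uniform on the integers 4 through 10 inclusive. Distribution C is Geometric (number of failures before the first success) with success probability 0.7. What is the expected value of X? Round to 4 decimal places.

3.2476

Component means — A: 4.2; B: 7; C: 0.428571.
E[X] = 0.166667·4.2 + 0.333333·7 + 0.5·0.428571 = 3.24762.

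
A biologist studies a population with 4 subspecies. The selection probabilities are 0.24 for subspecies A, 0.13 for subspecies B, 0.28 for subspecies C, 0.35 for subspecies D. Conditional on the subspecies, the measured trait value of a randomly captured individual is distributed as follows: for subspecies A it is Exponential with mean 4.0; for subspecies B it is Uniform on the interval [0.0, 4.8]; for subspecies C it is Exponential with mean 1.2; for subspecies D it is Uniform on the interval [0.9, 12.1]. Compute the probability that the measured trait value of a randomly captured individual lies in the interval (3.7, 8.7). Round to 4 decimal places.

Conditional on each subspecies, P(3.7 < X < 8.7): A: 0.282923; B: 0.229167; C: 0.0450961; D: 0.446429.
By total probability, P(3.7 < X < 8.7) = 0.24·0.282923 + 0.13·0.229167 + 0.28·0.0450961 + 0.35·0.446429 = 0.26657.

0.2666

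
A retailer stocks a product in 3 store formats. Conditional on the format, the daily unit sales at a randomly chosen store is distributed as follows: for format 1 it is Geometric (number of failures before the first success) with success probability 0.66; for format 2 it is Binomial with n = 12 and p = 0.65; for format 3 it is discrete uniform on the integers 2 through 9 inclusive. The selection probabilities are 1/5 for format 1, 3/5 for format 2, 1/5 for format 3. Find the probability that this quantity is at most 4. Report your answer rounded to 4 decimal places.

Conditional on each format, P(X ≤ 4): 1: 0.995456; 2: 0.0255075; 3: 0.375.
By total probability, P(X ≤ 4) = 0.2·0.995456 + 0.6·0.0255075 + 0.2·0.375 = 0.289396.

0.2894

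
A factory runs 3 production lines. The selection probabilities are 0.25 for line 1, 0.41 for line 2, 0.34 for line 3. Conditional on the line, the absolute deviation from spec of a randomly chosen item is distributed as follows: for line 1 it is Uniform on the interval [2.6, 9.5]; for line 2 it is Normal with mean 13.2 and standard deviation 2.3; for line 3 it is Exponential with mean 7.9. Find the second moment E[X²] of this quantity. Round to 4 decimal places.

For each component E[X²] = Var + (mean)², giving 1: 40.57; 2: 179.53; 3: 124.82.
Overall E[X²] = 0.25·40.57 + 0.41·179.53 + 0.34·124.82 = 126.189.

126.1886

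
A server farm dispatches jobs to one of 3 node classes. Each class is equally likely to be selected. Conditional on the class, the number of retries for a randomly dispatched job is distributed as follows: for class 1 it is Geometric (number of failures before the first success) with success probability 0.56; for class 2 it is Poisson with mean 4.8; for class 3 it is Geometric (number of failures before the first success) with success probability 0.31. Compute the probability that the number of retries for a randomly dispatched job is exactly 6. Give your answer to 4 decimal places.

0.0591

Conditional on each class, P(X = 6): 1: 0.00406354; 2: 0.139798; 3: 0.0334546.
By total probability, P(X = 6) = 0.333333·0.00406354 + 0.333333·0.139798 + 0.333333·0.0334546 = 0.0591054.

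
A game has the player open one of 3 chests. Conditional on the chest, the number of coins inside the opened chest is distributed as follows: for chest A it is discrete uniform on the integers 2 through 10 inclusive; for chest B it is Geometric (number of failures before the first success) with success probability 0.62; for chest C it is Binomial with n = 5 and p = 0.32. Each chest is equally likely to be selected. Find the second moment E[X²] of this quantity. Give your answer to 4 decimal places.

For each component E[X²] = Var + (mean)², giving A: 42.6667; B: 1.3642; C: 3.648.
Overall E[X²] = 0.333333·42.6667 + 0.333333·1.3642 + 0.333333·3.648 = 15.893.

15.8930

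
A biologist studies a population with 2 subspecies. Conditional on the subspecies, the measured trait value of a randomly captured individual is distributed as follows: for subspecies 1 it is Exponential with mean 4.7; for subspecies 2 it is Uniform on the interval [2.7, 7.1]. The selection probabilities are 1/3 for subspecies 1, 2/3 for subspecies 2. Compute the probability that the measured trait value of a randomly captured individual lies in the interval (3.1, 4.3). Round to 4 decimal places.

0.2207

Conditional on each subspecies, P(3.1 < X < 4.3): 1: 0.116512; 2: 0.272727.
By total probability, P(3.1 < X < 4.3) = 0.333333·0.116512 + 0.666667·0.272727 = 0.220656.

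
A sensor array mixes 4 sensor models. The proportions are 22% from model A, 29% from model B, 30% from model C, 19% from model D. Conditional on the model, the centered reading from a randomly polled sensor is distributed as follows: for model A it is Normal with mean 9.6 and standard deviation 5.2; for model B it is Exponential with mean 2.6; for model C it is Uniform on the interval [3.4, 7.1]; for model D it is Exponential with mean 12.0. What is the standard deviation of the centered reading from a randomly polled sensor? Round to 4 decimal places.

6.9501

Per component, A: μ=9.6, E[X²]=119.2; B: μ=2.6, E[X²]=13.52; C: μ=5.25, E[X²]=28.7033; D: μ=12, E[X²]=288.
E[X] = 0.22·9.6 + 0.29·2.6 + 0.3·5.25 + 0.19·12 = 6.721.
E[X²] = 0.22·119.2 + 0.29·13.52 + 0.3·28.7033 + 0.19·288 = 93.4758.
Var(X) = E[X²] − (E[X])² = 93.4758 − 45.1718 = 48.304.
SD(X) = √48.304 = 6.9501.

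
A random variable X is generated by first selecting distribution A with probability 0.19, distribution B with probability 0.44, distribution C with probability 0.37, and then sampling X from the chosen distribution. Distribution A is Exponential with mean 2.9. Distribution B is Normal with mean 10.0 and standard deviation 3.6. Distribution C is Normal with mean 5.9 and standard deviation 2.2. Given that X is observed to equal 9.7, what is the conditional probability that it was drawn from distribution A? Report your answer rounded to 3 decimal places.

0.035

Likelihoods f(9.7 | ·): A: 0.0121608; B: 0.110433; C: 0.0407976.
Posterior ∝ prior × likelihood. Numerator for A: 0.19·0.0121608 = 0.00231055.
Normalizing constant: 0.19·0.0121608 + 0.44·0.110433 + 0.37·0.0407976 = 0.0659963.
P(A | observation) = 0.00231055 / 0.0659963 = 0.0350103.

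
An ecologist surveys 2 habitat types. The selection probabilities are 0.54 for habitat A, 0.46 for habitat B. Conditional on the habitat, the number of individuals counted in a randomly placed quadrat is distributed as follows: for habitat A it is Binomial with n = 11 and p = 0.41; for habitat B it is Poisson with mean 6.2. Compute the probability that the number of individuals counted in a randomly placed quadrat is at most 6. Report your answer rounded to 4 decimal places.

Conditional on each habitat, P(X ≤ 6): A: 0.88787; B: 0.574213.
By total probability, P(X ≤ 6) = 0.54·0.88787 + 0.46·0.574213 = 0.743588.

0.7436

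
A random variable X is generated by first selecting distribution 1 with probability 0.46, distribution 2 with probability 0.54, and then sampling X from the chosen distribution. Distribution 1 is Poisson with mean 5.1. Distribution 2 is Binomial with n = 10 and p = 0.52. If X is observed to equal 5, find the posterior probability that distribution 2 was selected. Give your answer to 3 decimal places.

0.620

Likelihoods P(X=5 | ·): 1: 0.175294; 2: 0.244131.
Posterior ∝ prior × likelihood. Numerator for 2: 0.54·0.244131 = 0.131831.
Normalizing constant: 0.46·0.175294 + 0.54·0.244131 = 0.212466.
P(2 | observation) = 0.131831 / 0.212466 = 0.620479.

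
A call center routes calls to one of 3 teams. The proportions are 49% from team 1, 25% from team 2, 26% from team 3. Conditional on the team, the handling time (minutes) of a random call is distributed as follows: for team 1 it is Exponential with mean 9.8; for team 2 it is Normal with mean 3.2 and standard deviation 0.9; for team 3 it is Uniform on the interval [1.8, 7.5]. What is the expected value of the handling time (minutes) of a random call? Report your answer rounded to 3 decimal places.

6.811

Component means — 1: 9.8; 2: 3.2; 3: 4.65.
E[X] = 0.49·9.8 + 0.25·3.2 + 0.26·4.65 = 6.811.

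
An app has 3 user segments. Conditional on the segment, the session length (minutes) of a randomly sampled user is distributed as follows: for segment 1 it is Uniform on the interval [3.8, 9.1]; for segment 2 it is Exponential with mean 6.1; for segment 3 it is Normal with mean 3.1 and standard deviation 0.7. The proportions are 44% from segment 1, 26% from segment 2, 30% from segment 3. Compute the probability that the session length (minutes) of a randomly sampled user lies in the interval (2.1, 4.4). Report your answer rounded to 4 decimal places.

Conditional on each segment, P(2.1 < X < 4.4): 1: 0.113208; 2: 0.222629; 3: 0.891791.
By total probability, P(2.1 < X < 4.4) = 0.44·0.113208 + 0.26·0.222629 + 0.3·0.891791 = 0.375232.

0.3752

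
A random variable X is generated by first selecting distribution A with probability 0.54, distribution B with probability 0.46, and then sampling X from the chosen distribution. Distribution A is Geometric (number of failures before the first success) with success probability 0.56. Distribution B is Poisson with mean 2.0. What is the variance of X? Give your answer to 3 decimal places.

Per component, A: μ=0.785714, E[X²]=2.02041; B: μ=2, E[X²]=6.
E[X] = 0.54·0.785714 + 0.46·2 = 1.34429.
E[X²] = 0.54·2.02041 + 0.46·6 = 3.85102.
Var(X) = E[X²] − (E[X])² = 3.85102 − 1.8071 = 2.04392.

2.044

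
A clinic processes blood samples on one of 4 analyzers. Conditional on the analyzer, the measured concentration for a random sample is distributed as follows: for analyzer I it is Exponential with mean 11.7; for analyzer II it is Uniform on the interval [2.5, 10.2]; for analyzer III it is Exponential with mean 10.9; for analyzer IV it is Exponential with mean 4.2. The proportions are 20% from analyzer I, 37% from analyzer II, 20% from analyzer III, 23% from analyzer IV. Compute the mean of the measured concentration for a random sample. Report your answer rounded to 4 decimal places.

7.8355

Component means — I: 11.7; II: 6.35; III: 10.9; IV: 4.2.
E[X] = 0.2·11.7 + 0.37·6.35 + 0.2·10.9 + 0.23·4.2 = 7.8355.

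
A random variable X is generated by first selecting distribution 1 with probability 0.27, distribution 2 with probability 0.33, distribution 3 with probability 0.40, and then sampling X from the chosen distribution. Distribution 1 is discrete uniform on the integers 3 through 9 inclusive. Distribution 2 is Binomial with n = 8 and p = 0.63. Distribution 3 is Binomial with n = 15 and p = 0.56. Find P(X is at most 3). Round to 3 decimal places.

Conditional on each component, P(X ≤ 3): 1: 0.142857; 2: 0.130749; 3: 0.00506032.
By total probability, P(X ≤ 3) = 0.27·0.142857 + 0.33·0.130749 + 0.4·0.00506032 = 0.0837427.

0.084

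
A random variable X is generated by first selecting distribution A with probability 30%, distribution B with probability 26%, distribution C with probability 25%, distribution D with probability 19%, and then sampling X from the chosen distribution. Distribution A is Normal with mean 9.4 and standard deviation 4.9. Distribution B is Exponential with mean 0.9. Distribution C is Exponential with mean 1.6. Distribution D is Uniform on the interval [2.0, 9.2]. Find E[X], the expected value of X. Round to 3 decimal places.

4.518

Component means — A: 9.4; B: 0.9; C: 1.6; D: 5.6.
E[X] = 0.3·9.4 + 0.26·0.9 + 0.25·1.6 + 0.19·5.6 = 4.518.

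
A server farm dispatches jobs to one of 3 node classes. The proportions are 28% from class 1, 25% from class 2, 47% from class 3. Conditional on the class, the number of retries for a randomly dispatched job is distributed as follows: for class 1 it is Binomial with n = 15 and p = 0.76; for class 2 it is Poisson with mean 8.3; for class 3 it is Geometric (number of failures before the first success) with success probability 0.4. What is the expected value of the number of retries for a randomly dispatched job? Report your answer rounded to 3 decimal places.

Component means — 1: 11.4; 2: 8.3; 3: 1.5.
E[X] = 0.28·11.4 + 0.25·8.3 + 0.47·1.5 = 5.972.

5.972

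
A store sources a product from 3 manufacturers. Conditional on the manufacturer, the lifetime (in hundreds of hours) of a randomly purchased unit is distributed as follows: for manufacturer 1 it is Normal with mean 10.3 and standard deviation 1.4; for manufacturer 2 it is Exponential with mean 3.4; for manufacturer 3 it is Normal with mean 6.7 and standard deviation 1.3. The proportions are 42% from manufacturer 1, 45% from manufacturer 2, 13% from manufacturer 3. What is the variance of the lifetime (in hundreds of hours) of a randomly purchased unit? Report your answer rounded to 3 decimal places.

16.588

Per component, 1: μ=10.3, E[X²]=108.05; 2: μ=3.4, E[X²]=23.12; 3: μ=6.7, E[X²]=46.58.
E[X] = 0.42·10.3 + 0.45·3.4 + 0.13·6.7 = 6.727.
E[X²] = 0.42·108.05 + 0.45·23.12 + 0.13·46.58 = 61.8404.
Var(X) = E[X²] − (E[X])² = 61.8404 − 45.2525 = 16.5879.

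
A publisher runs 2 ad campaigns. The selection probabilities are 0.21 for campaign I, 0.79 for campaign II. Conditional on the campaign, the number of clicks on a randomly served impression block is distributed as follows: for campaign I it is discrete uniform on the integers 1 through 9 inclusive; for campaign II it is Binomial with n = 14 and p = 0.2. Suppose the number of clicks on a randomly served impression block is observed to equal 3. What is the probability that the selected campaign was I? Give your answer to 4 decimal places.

Likelihoods P(X=3 | ·): I: 0.111111; II: 0.250139.
Posterior ∝ prior × likelihood. Numerator for I: 0.21·0.111111 = 0.0233333.
Normalizing constant: 0.21·0.111111 + 0.79·0.250139 = 0.220943.
P(I | observation) = 0.0233333 / 0.220943 = 0.105608.

0.1056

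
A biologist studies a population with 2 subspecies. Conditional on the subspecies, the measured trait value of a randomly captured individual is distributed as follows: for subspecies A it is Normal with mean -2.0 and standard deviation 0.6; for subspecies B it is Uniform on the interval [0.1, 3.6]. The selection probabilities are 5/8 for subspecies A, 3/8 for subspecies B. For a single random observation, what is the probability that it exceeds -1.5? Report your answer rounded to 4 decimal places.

0.5015

Conditional on each subspecies, P(X > -1.5): A: 0.202328; B: 1.
By total probability, P(X > -1.5) = 0.625·0.202328 + 0.375·1 = 0.501455.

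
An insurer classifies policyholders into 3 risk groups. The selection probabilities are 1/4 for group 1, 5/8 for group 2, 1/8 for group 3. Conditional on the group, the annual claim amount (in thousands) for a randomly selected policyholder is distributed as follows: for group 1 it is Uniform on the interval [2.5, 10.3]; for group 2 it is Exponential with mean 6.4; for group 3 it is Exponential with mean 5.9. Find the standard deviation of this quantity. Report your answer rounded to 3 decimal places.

Per component, 1: μ=6.4, E[X²]=46.03; 2: μ=6.4, E[X²]=81.92; 3: μ=5.9, E[X²]=69.62.
E[X] = 0.25·6.4 + 0.625·6.4 + 0.125·5.9 = 6.3375.
E[X²] = 0.25·46.03 + 0.625·81.92 + 0.125·69.62 = 71.41.
Var(X) = E[X²] − (E[X])² = 71.41 − 40.1639 = 31.2461.
SD(X) = √31.2461 = 5.58982.

5.590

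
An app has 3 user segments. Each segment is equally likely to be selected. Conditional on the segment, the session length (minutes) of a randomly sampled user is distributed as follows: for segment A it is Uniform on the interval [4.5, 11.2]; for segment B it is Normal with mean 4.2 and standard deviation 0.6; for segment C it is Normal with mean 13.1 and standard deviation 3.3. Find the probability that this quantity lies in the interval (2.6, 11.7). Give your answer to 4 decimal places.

0.7770

Conditional on each segment, P(2.6 < X < 11.7): A: 1; B: 0.99617; C: 0.334963.
By total probability, P(2.6 < X < 11.7) = 0.333333·1 + 0.333333·0.99617 + 0.333333·0.334963 = 0.777044.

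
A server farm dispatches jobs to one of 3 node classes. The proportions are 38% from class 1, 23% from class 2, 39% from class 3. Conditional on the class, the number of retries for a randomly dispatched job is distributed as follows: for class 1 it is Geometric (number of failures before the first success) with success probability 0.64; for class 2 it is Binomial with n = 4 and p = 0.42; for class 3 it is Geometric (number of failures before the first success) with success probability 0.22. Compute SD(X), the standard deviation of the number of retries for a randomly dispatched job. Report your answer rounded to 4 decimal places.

2.9297

Per component, 1: μ=0.5625, E[X²]=1.19531; 2: μ=1.68, E[X²]=3.7968; 3: μ=3.54545, E[X²]=28.686.
E[X] = 0.38·0.5625 + 0.23·1.68 + 0.39·3.54545 = 1.98288.
E[X²] = 0.38·1.19531 + 0.23·3.7968 + 0.39·28.686 = 12.515.
Var(X) = E[X²] − (E[X])² = 12.515 − 3.9318 = 8.5832.
SD(X) = √8.5832 = 2.92971.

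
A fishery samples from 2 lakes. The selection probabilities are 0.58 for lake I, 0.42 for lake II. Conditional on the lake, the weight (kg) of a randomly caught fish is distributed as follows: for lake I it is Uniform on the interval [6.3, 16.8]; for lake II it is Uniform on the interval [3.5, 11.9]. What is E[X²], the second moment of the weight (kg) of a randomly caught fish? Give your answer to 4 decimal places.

For each component E[X²] = Var + (mean)², giving I: 142.59; II: 65.17.
Overall E[X²] = 0.58·142.59 + 0.42·65.17 = 110.074.

110.0736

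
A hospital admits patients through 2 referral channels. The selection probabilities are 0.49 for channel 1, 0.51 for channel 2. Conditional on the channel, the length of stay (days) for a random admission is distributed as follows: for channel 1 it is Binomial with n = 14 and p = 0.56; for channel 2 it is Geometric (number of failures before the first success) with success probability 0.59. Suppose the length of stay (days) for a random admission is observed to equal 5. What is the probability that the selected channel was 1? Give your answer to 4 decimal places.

0.9055

Likelihoods P(X=5 | ·): 1: 0.068152; 2: 0.00683552.
Posterior ∝ prior × likelihood. Numerator for 1: 0.49·0.068152 = 0.0333945.
Normalizing constant: 0.49·0.068152 + 0.51·0.00683552 = 0.0368806.
P(1 | observation) = 0.0333945 / 0.0368806 = 0.905476.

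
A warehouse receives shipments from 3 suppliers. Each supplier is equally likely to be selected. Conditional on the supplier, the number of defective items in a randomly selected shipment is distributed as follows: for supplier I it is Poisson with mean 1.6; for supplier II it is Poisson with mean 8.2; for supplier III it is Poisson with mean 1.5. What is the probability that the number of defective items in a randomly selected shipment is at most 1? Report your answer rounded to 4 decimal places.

0.3618

Conditional on each supplier, P(X ≤ 1): I: 0.524931; II: 0.00252681; III: 0.557825.
By total probability, P(X ≤ 1) = 0.333333·0.524931 + 0.333333·0.00252681 + 0.333333·0.557825 = 0.361761.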